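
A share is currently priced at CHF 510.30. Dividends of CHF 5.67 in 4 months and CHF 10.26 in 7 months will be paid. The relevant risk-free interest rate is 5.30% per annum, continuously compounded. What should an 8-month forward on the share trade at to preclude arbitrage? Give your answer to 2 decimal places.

CHF 512.58

PV(dividends) I = 5.67·e^(−0.0530·4/12) + 10.26·e^(−0.0530·7/12)
I = 5.5707 + 9.9476 = 15.5183
F = (S − I)·e^(rT) = (510.30 − 15.5183) · e^(0.0530·8/12)
= 494.7817 · e^0.035333 = 494.7817 × 1.035965 = CHF 512.58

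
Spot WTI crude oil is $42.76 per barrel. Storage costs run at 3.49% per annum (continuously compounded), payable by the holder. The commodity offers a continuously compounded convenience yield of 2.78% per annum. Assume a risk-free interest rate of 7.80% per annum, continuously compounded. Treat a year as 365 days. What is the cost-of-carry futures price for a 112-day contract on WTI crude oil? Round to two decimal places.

$43.89 per barrel

Net carry = r + u − y = 0.0780 + 0.0349 − 0.0278 = 0.0851
F = S·e^((r+u−y)T) = 42.76 · e^(0.0851 × 112/365) = 42.76 · e^0.026113
= 42.76 × 1.026457 = $43.89 per barrel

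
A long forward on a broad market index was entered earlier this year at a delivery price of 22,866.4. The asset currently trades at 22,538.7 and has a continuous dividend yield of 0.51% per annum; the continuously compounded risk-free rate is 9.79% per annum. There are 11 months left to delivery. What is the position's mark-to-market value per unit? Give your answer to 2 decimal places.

1529.86

Current fair forward for the remaining 11 months: F = S·e^((r − q)·T), (r − q) = 0.0979 − 0.0051 = 0.0928
F = 22538.7 · e^(0.0928 × 11/12) = 22538.7 × 1.08878965 = 24539.9033
Value of long forward = (F − K)·e^(−rT) = (24539.9033 − 22866.4) · e^(−0.0979·11/12)
= 1673.5033 × 0.91416731 = 1529.86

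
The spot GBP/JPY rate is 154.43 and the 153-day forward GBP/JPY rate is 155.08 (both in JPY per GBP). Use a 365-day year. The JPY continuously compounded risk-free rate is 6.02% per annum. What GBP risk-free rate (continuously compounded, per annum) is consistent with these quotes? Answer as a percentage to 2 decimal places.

5.02%

F = S·e^((r_JPY − r_GBP)T) ⇒ r_GBP = r_JPY − ln(F/S)/T
ln(155.08/154.43) = 0.004200; /(153/365) = 0.010020
r_GBP = 0.0602 − 0.010020 = 0.050180
r_GBP = 5.02%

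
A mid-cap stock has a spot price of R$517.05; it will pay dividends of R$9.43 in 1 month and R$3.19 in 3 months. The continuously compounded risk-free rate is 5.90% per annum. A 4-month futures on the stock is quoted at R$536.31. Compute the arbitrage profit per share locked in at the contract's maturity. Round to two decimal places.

PV(dividends) I = 9.43·e^(−0.0590·1/12) + 3.19·e^(−0.0590·3/12) = 12.5270
Fair futures F* = (S − I)·e^(rT) = (517.05 − 12.5270)·e^0.019667 = 504.5230 × 1.019862 = 514.5438
Market R$536.31 > fair 514.5438: forward overpriced → cash-and-carry (borrow at r, buy the stock and collect the dividends, short the forward).
Profit at T = |F_mkt − F*| = |536.31 − 514.5438| = R$21.77 per share

R$21.77 per share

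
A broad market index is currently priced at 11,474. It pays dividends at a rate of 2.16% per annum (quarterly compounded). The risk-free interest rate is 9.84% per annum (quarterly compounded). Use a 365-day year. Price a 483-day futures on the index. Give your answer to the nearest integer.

12,682

F = S · (1+r/4)^(4T) / (1+q/4)^(4T)
= 11474 × 1.137276 / 1.028916 = 11474 × 1.105315
F = 12,682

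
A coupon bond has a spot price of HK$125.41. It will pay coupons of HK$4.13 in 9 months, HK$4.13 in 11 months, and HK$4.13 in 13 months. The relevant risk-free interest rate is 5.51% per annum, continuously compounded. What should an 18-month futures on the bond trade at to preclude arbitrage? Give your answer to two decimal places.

HK$123.42

PV(coupons) I = 4.13·e^(−0.0551·9/12) + 4.13·e^(−0.0551·11/12) + 4.13·e^(−0.0551·13/12)
I = 3.9628 + 3.9266 + 3.8907 = 11.7801
F = (S − I)·e^(rT) = (125.41 − 11.7801) · e^(0.0551·18/12)
= 113.6299 · e^0.082650 = 113.6299 × 1.086162 = HK$123.42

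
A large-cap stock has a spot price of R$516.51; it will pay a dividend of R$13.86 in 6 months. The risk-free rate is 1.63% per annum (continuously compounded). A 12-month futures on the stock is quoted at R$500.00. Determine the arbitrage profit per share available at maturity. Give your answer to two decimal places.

PV(dividends) I = 13.86·e^(−0.0163·6/12) = 13.7475
Fair futures F* = (S − I)·e^(rT) = (516.51 − 13.7475)·e^0.016300 = 502.7625 × 1.016434 = 511.0249
Market R$500.00 < fair 511.0249: forward underpriced → reverse cash-and-carry (short the stock, invest proceeds at r, pay the dividends, go long the forward).
Profit at T = |F_mkt − F*| = |500.00 − 511.0249| = R$11.02 per share

R$11.02 per share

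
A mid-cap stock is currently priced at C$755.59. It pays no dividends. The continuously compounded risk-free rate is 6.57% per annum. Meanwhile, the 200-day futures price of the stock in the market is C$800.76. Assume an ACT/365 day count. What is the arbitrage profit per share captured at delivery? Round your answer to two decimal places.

Fair futures: F* = S·e^(carry·T), with carry = r = 0.0657
F* = 755.59 · e^(0.0657 × 200/365) = 755.59 · e^0.036000 = 755.59 × 1.036656 = C$783.2869
Market C$800.76 > fair C$783.2869: forward overpriced → cash-and-carry (buy spot, short the forward).
At maturity, profit = |F_mkt − F*| = |800.76 − 783.2869| = C$17.47 per share

C$17.47 per share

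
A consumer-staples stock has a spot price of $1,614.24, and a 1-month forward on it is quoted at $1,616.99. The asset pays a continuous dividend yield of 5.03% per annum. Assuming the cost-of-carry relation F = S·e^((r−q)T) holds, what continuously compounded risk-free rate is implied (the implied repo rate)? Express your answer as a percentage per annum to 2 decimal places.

7.07%

From F = S·e^((r−q)T): (r − q) = ln(F/S)/T
ln(1616.99/1614.24) = ln(1.001704) = 0.001703
(r − q) = 0.001703 / (1/12) = 0.020436
r = ln(F/S)/T + q = 0.020436 + 0.0503 = 0.070736
r = 7.07%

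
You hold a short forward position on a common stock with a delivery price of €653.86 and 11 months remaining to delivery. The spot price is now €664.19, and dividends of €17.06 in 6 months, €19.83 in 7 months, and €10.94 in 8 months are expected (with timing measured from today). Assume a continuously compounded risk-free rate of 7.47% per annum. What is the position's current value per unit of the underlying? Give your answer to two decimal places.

-€7.78

PV(remaining dividends) I = 17.06·e^(−0.0747·6/12) + 19.83·e^(−0.0747·7/12) + 10.94·e^(−0.0747·8/12) = 45.8276
Current forward F = (S − I)·e^(rT) = (664.19 − 45.8276)·e^(0.0747·11/12) = 618.3624 × 1.070874 = 662.1882
Value (long) = (F − K)·e^(−rT) = (662.1882 − 653.86) × 0.933817 = 7.7770
Short position value = −(long value) = -€7.78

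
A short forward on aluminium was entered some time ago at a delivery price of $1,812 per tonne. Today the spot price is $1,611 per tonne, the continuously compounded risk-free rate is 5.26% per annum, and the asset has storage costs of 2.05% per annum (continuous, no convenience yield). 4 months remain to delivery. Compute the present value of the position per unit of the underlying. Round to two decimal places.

Current fair forward for the remaining 4 months: F = S·e^((r + u)·T), (r + u) = 0.0526 + 0.0205 = 0.0731
F = 1611 · e^(0.0731 × 4/12) = 1611 × 1.02466596 = 1650.7369
Value of long forward = (F − K)·e^(−rT) = (1650.7369 − 1812) · e^(−0.0526·4/12)
= -161.2631 × 0.98261948 = -158.46
Short position value = −(long value) = $158.46

$158.46 per tonne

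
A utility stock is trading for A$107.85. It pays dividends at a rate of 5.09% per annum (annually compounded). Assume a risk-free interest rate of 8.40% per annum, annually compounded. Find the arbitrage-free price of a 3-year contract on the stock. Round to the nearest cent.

A$118.37

F = S · (1+r)^T / (1+q)^T
= 107.85 × 1.273761 / 1.160604 = 107.85 × 1.097498
F = A$118.37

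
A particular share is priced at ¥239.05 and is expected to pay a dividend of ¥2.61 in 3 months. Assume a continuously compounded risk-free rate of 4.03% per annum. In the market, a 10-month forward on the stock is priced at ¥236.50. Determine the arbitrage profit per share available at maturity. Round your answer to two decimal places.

PV(dividends) I = 2.61·e^(−0.0403·3/12) = 2.5838
Fair forward F* = (S − I)·e^(rT) = (239.05 − 2.5838)·e^0.033583 = 236.4662 × 1.034153 = 244.5422
Market ¥236.50 < fair 244.5422: forward underpriced → reverse cash-and-carry (short the stock, invest proceeds at r, pay the dividends, go long the forward).
Profit at T = |F_mkt − F*| = |236.50 − 244.5422| = ¥8.04 per share

¥8.04 per share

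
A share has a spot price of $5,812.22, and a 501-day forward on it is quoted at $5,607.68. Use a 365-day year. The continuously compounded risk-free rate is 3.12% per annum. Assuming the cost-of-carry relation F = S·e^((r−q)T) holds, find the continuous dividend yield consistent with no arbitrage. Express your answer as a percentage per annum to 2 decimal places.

5.73%

From F = S·e^((r−q)T): (r − q) = ln(F/S)/T
ln(5607.68/5812.22) = ln(0.964809) = -0.035825
(r − q) = -0.035825 / (501/365) = -0.026100
q = r − ln(F/S)/T = 0.0312 + 0.026100 = 0.057300
q = 5.73%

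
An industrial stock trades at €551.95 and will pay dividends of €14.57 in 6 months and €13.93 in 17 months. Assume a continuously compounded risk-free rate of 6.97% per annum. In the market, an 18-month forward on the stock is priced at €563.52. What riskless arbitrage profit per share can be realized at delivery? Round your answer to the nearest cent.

€19.63 per share

PV(dividends) I = 14.57·e^(−0.0697·6/12) + 13.93·e^(−0.0697·17/12) = 26.6912
Fair forward F* = (S − I)·e^(rT) = (551.95 − 26.6912)·e^0.104550 = 525.2588 × 1.110211 = 583.1481
Market €563.52 < fair 583.1481: forward underpriced → reverse cash-and-carry (short the stock, invest proceeds at r, pay the dividends, go long the forward).
Profit at T = |F_mkt − F*| = |563.52 − 583.1481| = €19.63 per share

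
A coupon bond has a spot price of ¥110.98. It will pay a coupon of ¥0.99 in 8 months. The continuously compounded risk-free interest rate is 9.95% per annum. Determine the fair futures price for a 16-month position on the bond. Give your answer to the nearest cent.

PV(coupons) I = 0.99·e^(−0.0995·8/12)
I = 0.9265
F = (S − I)·e^(rT) = (110.98 − 0.9265) · e^(0.0995·16/12)
= 110.0535 · e^0.132667 = 110.0535 × 1.141870 = ¥125.67

¥125.67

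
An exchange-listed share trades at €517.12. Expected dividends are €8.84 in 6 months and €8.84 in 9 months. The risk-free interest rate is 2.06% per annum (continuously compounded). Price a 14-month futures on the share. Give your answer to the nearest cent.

€511.82

PV(dividends) I = 8.84·e^(−0.0206·6/12) + 8.84·e^(−0.0206·9/12)
I = 8.7494 + 8.7045 = 17.4539
F = (S − I)·e^(rT) = (517.12 − 17.4539) · e^(0.0206·14/12)
= 499.6661 · e^0.024033 = 499.6661 × 1.024324 = €511.82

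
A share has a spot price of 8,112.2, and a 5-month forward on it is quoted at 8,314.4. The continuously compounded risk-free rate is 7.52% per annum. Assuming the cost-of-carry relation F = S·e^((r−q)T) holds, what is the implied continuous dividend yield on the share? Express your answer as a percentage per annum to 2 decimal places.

From F = S·e^((r−q)T): (r − q) = ln(F/S)/T
ln(8314.4/8112.2) = ln(1.024925) = 0.024619
(r − q) = 0.024619 / (5/12) = 0.059086
q = r − ln(F/S)/T = 0.0752 − 0.059086 = 0.016114
q = 1.61%

1.61%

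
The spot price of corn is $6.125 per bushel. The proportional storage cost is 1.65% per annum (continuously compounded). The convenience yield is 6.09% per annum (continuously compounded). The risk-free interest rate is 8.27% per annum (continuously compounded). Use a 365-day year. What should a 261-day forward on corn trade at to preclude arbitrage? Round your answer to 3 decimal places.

Net carry = r + u − y = 0.0827 + 0.0165 − 0.0609 = 0.0383
F = S·e^((r+u−y)T) = 6.125 · e^(0.0383 × 261/365) = 6.125 · e^0.027387
= 6.125 × 1.027765 = $6.295 per bushel

$6.295 per bushel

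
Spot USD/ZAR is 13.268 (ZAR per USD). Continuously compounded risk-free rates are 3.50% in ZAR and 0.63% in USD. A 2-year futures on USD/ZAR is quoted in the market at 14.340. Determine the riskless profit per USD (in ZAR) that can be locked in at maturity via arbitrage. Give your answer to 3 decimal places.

0.288 per USD (in ZAR)

Fair futures: F* = S·e^(carry·T), with carry = (r_ZAR − r_USD) = 0.0350 − 0.0063 = 0.0287
F* = 13.268 · e^(0.0287 × 2) = 13.268 · e^0.057400 = 13.268 × 1.059079 = 14.0519
Market 14.340 > fair 14.0519: forward overpriced → cash-and-carry (buy spot, short the forward).
At maturity, profit = |F_mkt − F*| = |14.340 − 14.0519| = 0.288 per USD (in ZAR)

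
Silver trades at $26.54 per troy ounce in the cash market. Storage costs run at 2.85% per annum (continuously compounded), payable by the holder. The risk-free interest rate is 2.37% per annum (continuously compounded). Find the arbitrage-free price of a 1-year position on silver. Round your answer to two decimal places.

$27.96 per troy ounce

Net carry = r + u − y = 0.0237 + 0.0285 − 0.0000 = 0.0522
F = S·e^((r+u−y)T) = 26.54 · e^(0.0522 × 1) = 26.54 · e^0.052200
= 26.54 × 1.053586 = $27.96 per troy ounce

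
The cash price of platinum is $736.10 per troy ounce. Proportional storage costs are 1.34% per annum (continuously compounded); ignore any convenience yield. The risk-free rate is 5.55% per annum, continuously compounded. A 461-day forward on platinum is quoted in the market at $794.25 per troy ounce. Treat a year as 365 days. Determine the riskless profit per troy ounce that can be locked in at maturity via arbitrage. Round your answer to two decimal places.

Fair forward: F* = S·e^(carry·T), with carry = (r + u) = 0.0555 + 0.0134 = 0.0689
F* = 736.10 · e^(0.0689 × 461/365) = 736.10 · e^0.087022 = 736.10 × 1.090921 = $803.0269
Market $794.25 < fair $803.0269: forward underpriced → reverse cash-and-carry (short spot, go long the forward).
At maturity, profit = |F_mkt − F*| = |794.25 − 803.0269| = $8.78 per troy ounce

$8.78 per troy ounce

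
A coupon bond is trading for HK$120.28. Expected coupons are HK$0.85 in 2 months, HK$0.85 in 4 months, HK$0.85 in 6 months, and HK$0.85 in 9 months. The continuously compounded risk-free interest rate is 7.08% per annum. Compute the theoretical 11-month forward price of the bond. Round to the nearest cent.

PV(coupons) I = 0.85·e^(−0.0708·2/12) + 0.85·e^(−0.0708·4/12) + 0.85·e^(−0.0708·6/12) + 0.85·e^(−0.0708·9/12)
I = 0.8400 + 0.8302 + 0.8204 + 0.8060 = 3.2966
F = (S − I)·e^(rT) = (120.28 − 3.2966) · e^(0.0708·11/12)
= 116.9834 · e^0.064900 = 116.9834 × 1.067052 = HK$124.83

HK$124.83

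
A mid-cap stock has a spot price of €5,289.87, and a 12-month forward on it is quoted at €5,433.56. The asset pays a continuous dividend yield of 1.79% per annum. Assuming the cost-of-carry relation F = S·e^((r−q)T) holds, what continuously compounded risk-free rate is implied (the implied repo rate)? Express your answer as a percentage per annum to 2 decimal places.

From F = S·e^((r−q)T): (r − q) = ln(F/S)/T
ln(5433.56/5289.87) = ln(1.027163) = 0.026801
(r − q) = 0.026801 / (12/12) = 0.026801
r = ln(F/S)/T + q = 0.026801 + 0.0179 = 0.044701
r = 4.47%

4.47%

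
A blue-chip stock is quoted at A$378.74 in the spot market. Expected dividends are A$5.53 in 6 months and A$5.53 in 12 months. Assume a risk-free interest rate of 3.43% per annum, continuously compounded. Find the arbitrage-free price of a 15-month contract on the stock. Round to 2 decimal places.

A$384.08

PV(dividends) I = 5.53·e^(−0.0343·6/12) + 5.53·e^(−0.0343·12/12)
I = 5.4360 + 5.3435 = 10.7795
F = (S − I)·e^(rT) = (378.74 − 10.7795) · e^(0.0343·15/12)
= 367.9605 · e^0.042875 = 367.9605 × 1.043807 = A$384.08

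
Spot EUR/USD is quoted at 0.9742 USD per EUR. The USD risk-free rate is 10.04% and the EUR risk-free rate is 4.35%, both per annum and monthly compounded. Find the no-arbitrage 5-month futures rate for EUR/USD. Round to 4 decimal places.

0.9974

By covered interest parity, F = S · (1+r_USD/12)^(12T) / (1+r_EUR/12)^(12T)
= 0.9742 × 1.042539 / 1.018257 = 0.9742 × 1.023847
F = 0.9974 USD per EUR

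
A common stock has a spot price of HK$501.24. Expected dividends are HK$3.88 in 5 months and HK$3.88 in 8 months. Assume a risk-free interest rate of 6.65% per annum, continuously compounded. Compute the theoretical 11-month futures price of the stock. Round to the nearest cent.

HK$524.79

PV(dividends) I = 3.88·e^(−0.0665·5/12) + 3.88·e^(−0.0665·8/12)
I = 3.7740 + 3.7117 = 7.4857
F = (S − I)·e^(rT) = (501.24 − 7.4857) · e^(0.0665·11/12)
= 493.7543 · e^0.060958 = 493.7543 × 1.062854 = HK$524.79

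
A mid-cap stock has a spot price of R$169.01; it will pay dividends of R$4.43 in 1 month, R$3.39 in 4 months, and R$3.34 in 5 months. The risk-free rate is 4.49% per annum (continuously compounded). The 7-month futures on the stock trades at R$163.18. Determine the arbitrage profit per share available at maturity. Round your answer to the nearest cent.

PV(dividends) I = 4.43·e^(−0.0449·1/12) + 3.39·e^(−0.0449·4/12) + 3.34·e^(−0.0449·5/12) = 11.0312
Fair futures F* = (S − I)·e^(rT) = (169.01 − 11.0312)·e^0.026192 = 157.9788 × 1.026538 = 162.1712
Market R$163.18 > fair 162.1712: forward overpriced → cash-and-carry (borrow at r, buy the stock and collect the dividends, short the forward).
Profit at T = |F_mkt − F*| = |163.18 − 162.1712| = R$1.01 per share

R$1.01 per share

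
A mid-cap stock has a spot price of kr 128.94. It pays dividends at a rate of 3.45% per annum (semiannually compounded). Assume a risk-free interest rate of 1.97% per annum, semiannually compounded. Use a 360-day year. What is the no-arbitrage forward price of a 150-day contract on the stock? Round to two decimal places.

kr 128.16

F = S · (1+r/2)^(2T) / (1+q/2)^(2T)
= 128.94 × 1.008202 / 1.014354 = 128.94 × 0.993935
F = kr 128.16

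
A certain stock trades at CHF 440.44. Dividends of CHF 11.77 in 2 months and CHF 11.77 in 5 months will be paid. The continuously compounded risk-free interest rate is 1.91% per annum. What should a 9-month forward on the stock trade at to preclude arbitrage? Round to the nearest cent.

CHF 423.05

PV(dividends) I = 11.77·e^(−0.0191·2/12) + 11.77·e^(−0.0191·5/12)
I = 11.7326 + 11.6767 = 23.4093
F = (S − I)·e^(rT) = (440.44 − 23.4093) · e^(0.0191·9/12)
= 417.0307 · e^0.014325 = 417.0307 × 1.014428 = CHF 423.05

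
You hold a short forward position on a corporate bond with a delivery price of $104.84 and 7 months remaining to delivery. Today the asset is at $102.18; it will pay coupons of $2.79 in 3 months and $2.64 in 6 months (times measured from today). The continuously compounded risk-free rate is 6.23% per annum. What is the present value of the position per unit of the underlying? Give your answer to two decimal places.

PV(remaining coupons) I = 2.79·e^(−0.0623·3/12) + 2.64·e^(−0.0623·6/12) = 5.3059
Current forward F = (S − I)·e^(rT) = (102.18 − 5.3059)·e^(0.0623·7/12) = 96.8741 × 1.037010 = 100.4594
Value (long) = (F − K)·e^(−rT) = (100.4594 − 104.84) × 0.964311 = -4.2243
Short position value = −(long value) = $4.22

$4.22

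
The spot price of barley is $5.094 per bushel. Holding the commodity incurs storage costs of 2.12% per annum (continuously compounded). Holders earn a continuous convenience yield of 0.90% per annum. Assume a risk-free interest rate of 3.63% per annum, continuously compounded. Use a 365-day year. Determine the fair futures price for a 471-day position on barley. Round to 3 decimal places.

Net carry = r + u − y = 0.0363 + 0.0212 − 0.0090 = 0.0485
F = S·e^((r+u−y)T) = 5.094 · e^(0.0485 × 471/365) = 5.094 · e^0.062585
= 5.094 × 1.064585 = $5.423 per bushel

$5.423 per bushel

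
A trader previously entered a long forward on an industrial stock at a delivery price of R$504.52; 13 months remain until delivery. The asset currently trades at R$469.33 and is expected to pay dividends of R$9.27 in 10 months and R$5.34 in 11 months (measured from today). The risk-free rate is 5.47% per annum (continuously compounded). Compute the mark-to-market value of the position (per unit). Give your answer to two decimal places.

PV(remaining dividends) I = 9.27·e^(−0.0547·10/12) + 5.34·e^(−0.0547·11/12) = 13.9358
Current forward F = (S − I)·e^(rT) = (469.33 − 13.9358)·e^(0.0547·13/12) = 455.3942 × 1.061049 = 483.1956
Value (long) = (F − K)·e^(−rT) = (483.1956 − 504.52) × 0.942463 = -20.0975
Value = -R$20.10

-R$20.10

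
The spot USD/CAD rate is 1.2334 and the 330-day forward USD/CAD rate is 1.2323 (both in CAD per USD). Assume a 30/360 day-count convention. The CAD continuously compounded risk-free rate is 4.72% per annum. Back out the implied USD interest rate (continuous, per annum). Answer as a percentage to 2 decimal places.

F = S·e^((r_CAD − r_USD)T) ⇒ r_USD = r_CAD − ln(F/S)/T
ln(1.2323/1.2334) = -0.000892; /(330/360) = -0.000973
r_USD = 0.0472 + 0.000973 = 0.048173
r_USD = 4.82%

4.82%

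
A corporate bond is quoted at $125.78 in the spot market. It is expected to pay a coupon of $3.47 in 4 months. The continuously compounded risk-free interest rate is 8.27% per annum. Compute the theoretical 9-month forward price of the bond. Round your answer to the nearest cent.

$130.24

PV(coupons) I = 3.47·e^(−0.0827·4/12)
I = 3.3757
F = (S − I)·e^(rT) = (125.78 − 3.3757) · e^(0.0827·9/12)
= 122.4043 · e^0.062025 = 122.4043 × 1.063989 = $130.24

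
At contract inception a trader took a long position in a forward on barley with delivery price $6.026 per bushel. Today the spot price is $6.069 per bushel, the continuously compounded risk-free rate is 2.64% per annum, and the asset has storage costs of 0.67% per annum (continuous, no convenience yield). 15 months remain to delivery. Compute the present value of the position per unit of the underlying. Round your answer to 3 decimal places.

$0.290 per bushel

Current fair forward for the remaining 15 months: F = S·e^((r + u)·T), (r + u) = 0.0264 + 0.0067 = 0.0331
F = 6.069 · e^(0.0331 × 15/12) = 6.069 × 1.042243 = 6.3254
Value of long forward = (F − K)·e^(−rT) = (6.3254 − 6.026) · e^(−0.0264·15/12)
= 0.2994 × 0.967539 = 0.290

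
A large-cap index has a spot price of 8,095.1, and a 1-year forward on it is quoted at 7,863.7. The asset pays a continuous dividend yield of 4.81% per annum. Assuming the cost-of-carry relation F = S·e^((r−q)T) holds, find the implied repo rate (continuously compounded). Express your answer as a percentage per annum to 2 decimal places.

1.91%

From F = S·e^((r−q)T): (r − q) = ln(F/S)/T
ln(7863.7/8095.1) = ln(0.971415) = -0.029002
(r − q) = -0.029002 / (1) = -0.029002
r = ln(F/S)/T + q = -0.029002 + 0.0481 = 0.019098
r = 1.91%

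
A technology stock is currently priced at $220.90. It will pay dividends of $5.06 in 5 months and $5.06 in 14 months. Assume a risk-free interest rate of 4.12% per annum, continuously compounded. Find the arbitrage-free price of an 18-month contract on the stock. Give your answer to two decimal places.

$224.56

PV(dividends) I = 5.06·e^(−0.0412·5/12) + 5.06·e^(−0.0412·14/12)
I = 4.9739 + 4.8225 = 9.7964
F = (S − I)·e^(rT) = (220.90 − 9.7964) · e^(0.0412·18/12)
= 211.1036 · e^0.061800 = 211.1036 × 1.063750 = $224.56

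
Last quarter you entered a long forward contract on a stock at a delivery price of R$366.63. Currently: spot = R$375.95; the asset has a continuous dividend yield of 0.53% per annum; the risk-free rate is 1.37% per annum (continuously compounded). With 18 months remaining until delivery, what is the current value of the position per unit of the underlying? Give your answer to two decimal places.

Current fair forward for the remaining 18 months: F = S·e^((r − q)·T), (r − q) = 0.0137 − 0.0053 = 0.0084
F = 375.95 · e^(0.0084 × 18/12) = 375.95 × 1.012680 = 380.7170
Value of long forward = (F − K)·e^(−rT) = (380.7170 − 366.63) · e^(−0.0137·18/12)
= 14.0870 × 0.979660 = 13.80

R$13.80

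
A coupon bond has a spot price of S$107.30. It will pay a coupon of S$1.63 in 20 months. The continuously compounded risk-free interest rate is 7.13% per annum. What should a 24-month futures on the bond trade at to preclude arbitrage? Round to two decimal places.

S$122.08

PV(coupons) I = 1.63·e^(−0.0713·20/12)
I = 1.4474
F = (S − I)·e^(rT) = (107.30 − 1.4474) · e^(0.0713·24/12)
= 105.8526 · e^0.142600 = 105.8526 × 1.153268 = S$122.08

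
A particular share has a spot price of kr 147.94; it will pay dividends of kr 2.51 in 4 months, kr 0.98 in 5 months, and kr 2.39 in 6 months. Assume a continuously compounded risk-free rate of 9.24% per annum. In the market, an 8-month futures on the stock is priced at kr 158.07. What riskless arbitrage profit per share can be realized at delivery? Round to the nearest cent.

kr 6.75 per share

PV(dividends) I = 2.51·e^(−0.0924·4/12) + 0.98·e^(−0.0924·5/12) + 2.39·e^(−0.0924·6/12) = 5.6590
Fair futures F* = (S − I)·e^(rT) = (147.94 − 5.6590)·e^0.061600 = 142.2810 × 1.063537 = 151.3211
Market kr 158.07 > fair 151.3211: forward overpriced → cash-and-carry (borrow at r, buy the stock and collect the dividends, short the forward).
Profit at T = |F_mkt − F*| = |158.07 − 151.3211| = kr 6.75 per share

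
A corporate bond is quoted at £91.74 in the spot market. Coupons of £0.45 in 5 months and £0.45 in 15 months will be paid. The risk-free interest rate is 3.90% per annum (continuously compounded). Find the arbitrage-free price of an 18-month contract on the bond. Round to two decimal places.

PV(coupons) I = 0.45·e^(−0.0390·5/12) + 0.45·e^(−0.0390·15/12)
I = 0.4427 + 0.4286 = 0.8713
F = (S − I)·e^(rT) = (91.74 − 0.8713) · e^(0.0390·18/12)
= 90.8687 · e^0.058500 = 90.8687 × 1.060245 = £96.34

£96.34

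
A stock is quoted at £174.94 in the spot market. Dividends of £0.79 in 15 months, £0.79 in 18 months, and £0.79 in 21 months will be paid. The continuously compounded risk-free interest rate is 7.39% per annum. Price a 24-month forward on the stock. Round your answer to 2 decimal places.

PV(dividends) I = 0.79·e^(−0.0739·15/12) + 0.79·e^(−0.0739·18/12) + 0.79·e^(−0.0739·21/12)
I = 0.7203 + 0.7071 + 0.6942 = 2.1216
F = (S − I)·e^(rT) = (174.94 − 2.1216) · e^(0.0739·24/12)
= 172.8184 · e^0.147800 = 172.8184 × 1.159281 = £200.35

£200.35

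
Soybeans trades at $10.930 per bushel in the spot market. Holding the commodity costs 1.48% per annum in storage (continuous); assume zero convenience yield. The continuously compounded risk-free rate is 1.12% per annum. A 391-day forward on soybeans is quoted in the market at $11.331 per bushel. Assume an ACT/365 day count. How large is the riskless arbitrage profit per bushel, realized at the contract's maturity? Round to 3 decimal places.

Fair forward: F* = S·e^(carry·T), with carry = (r + u) = 0.0112 + 0.0148 = 0.0260
F* = 10.930 · e^(0.0260 × 391/365) = 10.930 · e^0.027852 = 10.930 × 1.028243 = $11.2387
Market $11.331 > fair $11.2387: forward overpriced → cash-and-carry (buy spot, short the forward).
At maturity, profit = |F_mkt − F*| = |11.331 − 11.2387| = $0.092 per bushel

$0.092 per bushel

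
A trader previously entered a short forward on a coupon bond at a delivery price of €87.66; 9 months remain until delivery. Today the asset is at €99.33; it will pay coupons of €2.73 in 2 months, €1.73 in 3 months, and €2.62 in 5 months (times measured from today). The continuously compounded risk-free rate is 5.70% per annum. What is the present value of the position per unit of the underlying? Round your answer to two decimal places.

PV(remaining coupons) I = 2.73·e^(−0.0570·2/12) + 1.73·e^(−0.0570·3/12) + 2.62·e^(−0.0570·5/12) = 6.9682
Current forward F = (S − I)·e^(rT) = (99.33 − 6.9682)·e^(0.0570·9/12) = 92.3618 × 1.043677 = 96.3959
Value (long) = (F − K)·e^(−rT) = (96.3959 − 87.66) × 0.958151 = 8.3703
Short position value = −(long value) = -€8.37

-€8.37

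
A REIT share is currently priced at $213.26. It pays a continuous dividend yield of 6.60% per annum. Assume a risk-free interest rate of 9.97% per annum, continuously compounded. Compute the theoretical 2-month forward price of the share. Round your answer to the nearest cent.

F = S·e^((r − q)T) = 213.26 · e^((0.0997 − 0.0660) × 2/12)
= 213.26 · e^0.005617 = 213.26 × 1.005633
F = $214.46

$214.46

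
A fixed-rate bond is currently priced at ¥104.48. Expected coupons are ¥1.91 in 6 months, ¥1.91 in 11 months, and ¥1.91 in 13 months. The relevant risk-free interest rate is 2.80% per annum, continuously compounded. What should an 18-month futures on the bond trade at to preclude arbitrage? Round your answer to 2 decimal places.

¥103.12

PV(coupons) I = 1.91·e^(−0.0280·6/12) + 1.91·e^(−0.0280·11/12) + 1.91·e^(−0.0280·13/12)
I = 1.8834 + 1.8616 + 1.8529 = 5.5979
F = (S − I)·e^(rT) = (104.48 − 5.5979) · e^(0.0280·18/12)
= 98.8821 · e^0.042000 = 98.8821 × 1.042894 = ¥103.12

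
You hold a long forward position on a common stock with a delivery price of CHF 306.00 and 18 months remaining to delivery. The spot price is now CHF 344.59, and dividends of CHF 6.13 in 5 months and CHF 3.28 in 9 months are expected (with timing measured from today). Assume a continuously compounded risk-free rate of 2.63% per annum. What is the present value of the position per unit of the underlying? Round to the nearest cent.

PV(remaining dividends) I = 6.13·e^(−0.0263·5/12) + 3.28·e^(−0.0263·9/12) = 9.2791
Current forward F = (S − I)·e^(rT) = (344.59 − 9.2791)·e^(0.0263·18/12) = 335.3109 × 1.040238 = 348.8031
Value (long) = (F − K)·e^(−rT) = (348.8031 − 306.00) × 0.961318 = 41.1474
Value = CHF 41.15

CHF 41.15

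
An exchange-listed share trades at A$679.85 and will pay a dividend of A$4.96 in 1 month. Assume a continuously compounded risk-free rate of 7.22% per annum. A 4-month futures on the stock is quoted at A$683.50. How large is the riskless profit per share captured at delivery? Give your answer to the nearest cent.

PV(dividends) I = 4.96·e^(−0.0722·1/12) = 4.9302
Fair futures F* = (S − I)·e^(rT) = (679.85 − 4.9302)·e^0.024067 = 674.9198 × 1.024359 = 691.3602
Market A$683.50 < fair 691.3602: forward underpriced → reverse cash-and-carry (short the stock, invest proceeds at r, pay the dividends, go long the forward).
Profit at T = |F_mkt − F*| = |683.50 − 691.3602| = A$7.86 per share

A$7.86 per share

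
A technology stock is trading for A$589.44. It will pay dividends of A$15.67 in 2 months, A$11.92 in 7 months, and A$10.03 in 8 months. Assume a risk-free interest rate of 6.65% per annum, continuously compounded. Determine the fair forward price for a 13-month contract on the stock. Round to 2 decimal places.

A$594.18

PV(dividends) I = 15.67·e^(−0.0665·2/12) + 11.92·e^(−0.0665·7/12) + 10.03·e^(−0.0665·8/12)
I = 15.4973 + 11.4665 + 9.5950 = 36.5588
F = (S − I)·e^(rT) = (589.44 − 36.5588) · e^(0.0665·13/12)
= 552.8812 · e^0.072042 = 552.8812 × 1.074700 = A$594.18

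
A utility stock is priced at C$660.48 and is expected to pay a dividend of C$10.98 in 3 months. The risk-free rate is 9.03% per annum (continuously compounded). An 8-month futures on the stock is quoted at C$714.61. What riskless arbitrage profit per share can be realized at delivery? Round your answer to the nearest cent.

PV(dividends) I = 10.98·e^(−0.0903·3/12) = 10.7349
Fair futures F* = (S − I)·e^(rT) = (660.48 − 10.7349)·e^0.060200 = 649.7451 × 1.062049 = 690.0611
Market C$714.61 > fair 690.0611: forward overpriced → cash-and-carry (borrow at r, buy the stock and collect the dividends, short the forward).
Profit at T = |F_mkt − F*| = |714.61 − 690.0611| = C$24.55 per share

C$24.55 per share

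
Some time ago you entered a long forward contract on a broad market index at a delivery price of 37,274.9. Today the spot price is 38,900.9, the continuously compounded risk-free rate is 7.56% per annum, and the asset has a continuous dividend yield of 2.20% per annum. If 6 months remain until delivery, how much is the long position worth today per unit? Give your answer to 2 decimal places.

Current fair forward for the remaining 6 months: F = S·e^((r − q)·T), (r − q) = 0.0756 − 0.0220 = 0.0536
F = 38900.9 · e^(0.0536 × 6/12) = 38900.9 × 1.02716235 = 39957.5399
Value of long forward = (F − K)·e^(−rT) = (39957.5399 − 37274.9) · e^(−0.0756·6/12)
= 2682.6399 × 0.96290550 = 2583.13

2583.13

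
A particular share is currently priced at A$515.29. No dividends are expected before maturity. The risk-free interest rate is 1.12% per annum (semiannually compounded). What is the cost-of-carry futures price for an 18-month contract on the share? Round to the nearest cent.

F = S · (1+r/2)^(2T)
= 515.29 × 1.016894
F = A$524.00

A$524.00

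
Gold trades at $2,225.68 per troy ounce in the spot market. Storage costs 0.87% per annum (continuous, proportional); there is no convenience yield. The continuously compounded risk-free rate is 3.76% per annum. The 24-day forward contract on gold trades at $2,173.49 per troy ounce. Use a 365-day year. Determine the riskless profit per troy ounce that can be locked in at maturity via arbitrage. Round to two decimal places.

$58.98 per troy ounce

Fair forward: F* = S·e^(carry·T), with carry = (r + u) = 0.0376 + 0.0087 = 0.0463
F* = 2225.68 · e^(0.0463 × 24/365) = 2225.68 · e^0.00304438 = 2225.68 × 1.00304902 = $2232.4661
Market $2173.49 < fair $2232.4661: forward underpriced → reverse cash-and-carry (short spot, go long the forward).
At maturity, profit = |F_mkt − F*| = |2173.49 − 2232.4661| = $58.98 per troy ounce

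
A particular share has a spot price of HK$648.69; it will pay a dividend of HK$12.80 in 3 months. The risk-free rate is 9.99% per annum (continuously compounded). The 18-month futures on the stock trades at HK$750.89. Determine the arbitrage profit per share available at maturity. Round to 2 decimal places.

HK$11.84 per share

PV(dividends) I = 12.80·e^(−0.0999·3/12) = 12.4843
Fair futures F* = (S − I)·e^(rT) = (648.69 − 12.4843)·e^0.149850 = 636.2057 × 1.161660 = 739.0547
Market HK$750.89 > fair 739.0547: forward overpriced → cash-and-carry (borrow at r, buy the stock and collect the dividends, short the forward).
Profit at T = |F_mkt − F*| = |750.89 − 739.0547| = HK$11.84 per share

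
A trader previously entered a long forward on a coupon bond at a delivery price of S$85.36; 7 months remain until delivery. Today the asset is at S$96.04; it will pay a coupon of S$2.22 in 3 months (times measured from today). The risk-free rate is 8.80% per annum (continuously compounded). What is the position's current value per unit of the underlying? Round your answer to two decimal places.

S$12.78

PV(remaining coupons) I = 2.22·e^(−0.0880·3/12) = 2.1717
Current forward F = (S − I)·e^(rT) = (96.04 − 2.1717)·e^(0.0880·7/12) = 93.8683 × 1.052674 = 98.8127
Value (long) = (F − K)·e^(−rT) = (98.8127 − 85.36) × 0.949962 = 12.7796
Value = S$12.78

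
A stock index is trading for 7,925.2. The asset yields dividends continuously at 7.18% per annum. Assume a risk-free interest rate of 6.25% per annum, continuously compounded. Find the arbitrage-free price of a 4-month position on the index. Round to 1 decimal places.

7,900.7

F = S·e^((r − q)T) = 7925.2 · e^((0.0625 − 0.0718) × 4/12)
= 7925.2 · e^-0.003100 = 7925.2 × 0.996905
F = 7,900.7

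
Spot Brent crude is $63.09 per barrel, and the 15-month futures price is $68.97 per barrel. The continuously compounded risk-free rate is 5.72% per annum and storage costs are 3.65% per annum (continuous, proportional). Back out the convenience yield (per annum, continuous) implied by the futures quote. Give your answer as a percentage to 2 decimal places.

F = S·e^((r+u−y)T) ⇒ (r+u−y) = ln(F/S)/T
ln(68.97/63.09) = 0.089109; /T ⇒ 0.071287
y = r + u − ln(F/S)/T = 0.0572 + 0.0365 − 0.071287 = 0.022413
y = 2.24%

2.24%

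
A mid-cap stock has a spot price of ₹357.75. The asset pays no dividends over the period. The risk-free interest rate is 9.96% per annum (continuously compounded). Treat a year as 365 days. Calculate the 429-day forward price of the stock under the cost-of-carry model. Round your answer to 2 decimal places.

F = S·e^(rT) = 357.75 · e^(0.0996 × 429/365)
= 357.75 · e^0.117064 = 357.75 × 1.124191
F = ₹402.18

₹402.18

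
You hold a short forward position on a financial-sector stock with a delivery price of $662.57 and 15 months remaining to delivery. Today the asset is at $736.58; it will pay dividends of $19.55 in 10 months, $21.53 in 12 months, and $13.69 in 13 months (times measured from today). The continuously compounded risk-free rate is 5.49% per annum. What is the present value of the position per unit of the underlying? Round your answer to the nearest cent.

PV(remaining dividends) I = 19.55·e^(−0.0549·10/12) + 21.53·e^(−0.0549·12/12) + 13.69·e^(−0.0549·13/12) = 51.9551
Current forward F = (S − I)·e^(rT) = (736.58 − 51.9551)·e^(0.0549·15/12) = 684.6249 × 1.071034 = 733.2565
Value (long) = (F − K)·e^(−rT) = (733.2565 − 662.57) × 0.933677 = 65.9984
Short position value = −(long value) = -$66.00

-$66.00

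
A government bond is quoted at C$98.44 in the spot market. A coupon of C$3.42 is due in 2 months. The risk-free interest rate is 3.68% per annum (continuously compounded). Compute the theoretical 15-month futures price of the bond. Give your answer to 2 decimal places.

PV(coupons) I = 3.42·e^(−0.0368·2/12)
I = 3.3991
F = (S − I)·e^(rT) = (98.44 − 3.3991) · e^(0.0368·15/12)
= 95.0409 · e^0.046000 = 95.0409 × 1.047074 = C$99.51

C$99.51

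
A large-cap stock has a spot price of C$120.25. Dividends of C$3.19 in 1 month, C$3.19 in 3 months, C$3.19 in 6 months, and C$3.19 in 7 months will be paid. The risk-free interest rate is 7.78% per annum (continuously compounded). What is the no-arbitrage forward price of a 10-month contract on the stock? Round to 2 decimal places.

C$115.06

PV(dividends) I = 3.19·e^(−0.0778·1/12) + 3.19·e^(−0.0778·3/12) + 3.19·e^(−0.0778·6/12) + 3.19·e^(−0.0778·7/12)
I = 3.1694 + 3.1286 + 3.0683 + 3.0485 = 12.4148
F = (S − I)·e^(rT) = (120.25 − 12.4148) · e^(0.0778·10/12)
= 107.8352 · e^0.064833 = 107.8352 × 1.066981 = C$115.06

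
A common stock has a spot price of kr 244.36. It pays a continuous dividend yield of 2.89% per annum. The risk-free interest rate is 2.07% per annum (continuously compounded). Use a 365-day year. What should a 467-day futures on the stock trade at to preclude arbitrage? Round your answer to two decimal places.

F = S·e^((r − q)T) = 244.36 · e^((0.0207 − 0.0289) × 467/365)
= 244.36 · e^-0.010492 = 244.36 × 0.989563
F = kr 241.81

kr 241.81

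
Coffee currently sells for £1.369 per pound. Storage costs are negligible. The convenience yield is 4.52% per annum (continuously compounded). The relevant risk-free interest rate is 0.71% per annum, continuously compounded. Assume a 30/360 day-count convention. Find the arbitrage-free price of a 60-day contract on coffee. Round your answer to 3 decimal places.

£1.360 per pound

Net carry = r + u − y = 0.0071 + 0.0000 − 0.0452 = -0.0381
F = S·e^((r+u−y)T) = 1.369 · e^(-0.0381 × 60/360) = 1.369 · e^-0.006350
= 1.369 × 0.993670 = £1.360 per pound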